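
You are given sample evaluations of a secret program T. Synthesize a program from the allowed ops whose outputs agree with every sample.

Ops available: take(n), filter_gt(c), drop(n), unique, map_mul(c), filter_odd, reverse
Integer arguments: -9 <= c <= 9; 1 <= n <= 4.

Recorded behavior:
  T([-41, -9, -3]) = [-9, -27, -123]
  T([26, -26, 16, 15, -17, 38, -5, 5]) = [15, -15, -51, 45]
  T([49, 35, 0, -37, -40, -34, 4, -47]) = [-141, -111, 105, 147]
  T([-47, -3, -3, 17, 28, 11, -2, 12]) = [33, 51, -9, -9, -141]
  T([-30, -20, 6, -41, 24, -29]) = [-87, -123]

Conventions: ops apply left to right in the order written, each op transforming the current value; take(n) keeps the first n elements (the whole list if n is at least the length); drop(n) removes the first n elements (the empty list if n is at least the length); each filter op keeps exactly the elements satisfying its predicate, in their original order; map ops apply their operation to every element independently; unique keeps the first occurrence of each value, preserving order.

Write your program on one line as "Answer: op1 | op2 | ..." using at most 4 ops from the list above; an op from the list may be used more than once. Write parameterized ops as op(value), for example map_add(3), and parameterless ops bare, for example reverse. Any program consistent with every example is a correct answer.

map_mul(3) | filter_odd | reverse

Check, running the answer program on each example:
  [-41, -9, -3] -> [-123, -27, -9] -> [-123, -27, -9] -> [-9, -27, -123]
  [26, -26, 16, 15, -17, 38, -5, 5] -> [78, -78, 48, 45, -51, 114, -15, 15] -> [45, -51, -15, 15] -> [15, -15, -51, 45]
  [49, 35, 0, -37, -40, -34, 4, -47] -> [147, 105, 0, -111, -120, -102, 12, -141] -> [147, 105, -111, -141] -> [-141, -111, 105, 147]
  [-47, -3, -3, 17, 28, 11, -2, 12] -> [-141, -9, -9, 51, 84, 33, -6, 36] -> [-141, -9, -9, 51, 33] -> [33, 51, -9, -9, -141]
  [-30, -20, 6, -41, 24, -29] -> [-90, -60, 18, -123, 72, -87] -> [-123, -87] -> [-87, -123]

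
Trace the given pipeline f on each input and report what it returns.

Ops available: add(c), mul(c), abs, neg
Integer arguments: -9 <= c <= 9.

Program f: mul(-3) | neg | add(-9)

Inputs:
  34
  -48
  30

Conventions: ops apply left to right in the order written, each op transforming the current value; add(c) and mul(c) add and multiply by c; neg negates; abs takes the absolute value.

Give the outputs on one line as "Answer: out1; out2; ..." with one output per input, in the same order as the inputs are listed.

93; -153; 81

Execution, op by op:
  34 -> -102 -> 102 -> 93
  -48 -> 144 -> -144 -> -153
  30 -> -90 -> 90 -> 81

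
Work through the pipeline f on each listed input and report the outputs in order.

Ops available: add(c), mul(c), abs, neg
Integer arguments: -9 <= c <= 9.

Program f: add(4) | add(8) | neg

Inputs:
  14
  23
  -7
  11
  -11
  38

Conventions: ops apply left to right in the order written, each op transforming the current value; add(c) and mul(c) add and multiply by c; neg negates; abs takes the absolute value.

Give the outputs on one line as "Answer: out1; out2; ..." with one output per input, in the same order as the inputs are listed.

-26; -35; -5; -23; -1; -50

Execution, op by op:
  14 -> 18 -> 26 -> -26
  23 -> 27 -> 35 -> -35
  -7 -> -3 -> 5 -> -5
  11 -> 15 -> 23 -> -23
  -11 -> -7 -> 1 -> -1
  38 -> 42 -> 50 -> -50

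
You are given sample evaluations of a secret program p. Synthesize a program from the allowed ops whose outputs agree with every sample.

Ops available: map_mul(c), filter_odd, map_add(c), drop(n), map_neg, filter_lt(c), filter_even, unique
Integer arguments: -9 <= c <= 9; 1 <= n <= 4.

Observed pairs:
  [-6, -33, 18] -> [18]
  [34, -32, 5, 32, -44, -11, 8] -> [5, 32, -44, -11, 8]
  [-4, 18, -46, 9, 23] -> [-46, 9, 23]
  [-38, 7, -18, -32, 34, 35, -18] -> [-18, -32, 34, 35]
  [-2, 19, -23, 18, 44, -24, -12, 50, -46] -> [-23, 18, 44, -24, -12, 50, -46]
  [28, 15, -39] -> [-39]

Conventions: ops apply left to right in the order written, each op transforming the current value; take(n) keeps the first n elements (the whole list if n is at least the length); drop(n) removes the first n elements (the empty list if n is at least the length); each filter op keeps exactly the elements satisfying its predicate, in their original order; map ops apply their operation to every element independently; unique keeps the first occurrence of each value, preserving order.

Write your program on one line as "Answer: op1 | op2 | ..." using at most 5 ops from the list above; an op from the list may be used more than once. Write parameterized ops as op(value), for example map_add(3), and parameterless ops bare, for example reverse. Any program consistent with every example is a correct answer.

map_neg | drop(2) | map_neg | unique

Check, running the answer program on each example:
  [-6, -33, 18] -> [6, 33, -18] -> [-18] -> [18] -> [18]
  [34, -32, 5, 32, -44, -11, 8] -> [-34, 32, -5, -32, 44, 11, -8] -> [-5, -32, 44, 11, -8] -> [5, 32, -44, -11, 8] -> [5, 32, -44, -11, 8]
  [-4, 18, -46, 9, 23] -> [4, -18, 46, -9, -23] -> [46, -9, -23] -> [-46, 9, 23] -> [-46, 9, 23]
  [-38, 7, -18, -32, 34, 35, -18] -> [38, -7, 18, 32, -34, -35, 18] -> [18, 32, -34, -35, 18] -> [-18, -32, 34, 35, -18] -> [-18, -32, 34, 35]
  [-2, 19, -23, 18, 44, -24, -12, 50, -46] -> [2, -19, 23, -18, -44, 24, 12, -50, 46] -> [23, -18, -44, 24, 12, -50, 46] -> [-23, 18, 44, -24, -12, 50, -46] -> [-23, 18, 44, -24, -12, 50, -46]
  [28, 15, -39] -> [-28, -15, 39] -> [39] -> [-39] -> [-39]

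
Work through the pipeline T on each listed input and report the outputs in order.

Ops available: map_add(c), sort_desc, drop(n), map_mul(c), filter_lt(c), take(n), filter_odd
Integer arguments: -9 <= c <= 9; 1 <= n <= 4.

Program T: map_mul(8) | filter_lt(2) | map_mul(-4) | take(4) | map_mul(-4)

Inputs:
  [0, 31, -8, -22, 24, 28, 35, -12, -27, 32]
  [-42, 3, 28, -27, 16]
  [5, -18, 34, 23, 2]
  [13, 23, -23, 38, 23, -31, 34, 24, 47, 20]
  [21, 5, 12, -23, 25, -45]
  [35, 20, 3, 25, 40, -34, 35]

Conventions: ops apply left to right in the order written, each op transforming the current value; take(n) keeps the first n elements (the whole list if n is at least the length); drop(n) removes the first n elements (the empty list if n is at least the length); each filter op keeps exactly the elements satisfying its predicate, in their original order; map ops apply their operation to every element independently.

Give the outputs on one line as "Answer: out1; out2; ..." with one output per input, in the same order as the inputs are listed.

Execution, op by op:
  [0, 31, -8, -22, 24, 28, 35, -12, -27, 32] -> [0, 248, -64, -176, 192, 224, 280, -96, -216, 256] -> [0, -64, -176, -96, -216] -> [0, 256, 704, 384, 864] -> [0, 256, 704, 384] -> [0, -1024, -2816, -1536]
  [-42, 3, 28, -27, 16] -> [-336, 24, 224, -216, 128] -> [-336, -216] -> [1344, 864] -> [1344, 864] -> [-5376, -3456]
  [5, -18, 34, 23, 2] -> [40, -144, 272, 184, 16] -> [-144] -> [576] -> [576] -> [-2304]
  [13, 23, -23, 38, 23, -31, 34, 24, 47, 20] -> [104, 184, -184, 304, 184, -248, 272, 192, 376, 160] -> [-184, -248] -> [736, 992] -> [736, 992] -> [-2944, -3968]
  [21, 5, 12, -23, 25, -45] -> [168, 40, 96, -184, 200, -360] -> [-184, -360] -> [736, 1440] -> [736, 1440] -> [-2944, -5760]
  [35, 20, 3, 25, 40, -34, 35] -> [280, 160, 24, 200, 320, -272, 280] -> [-272] -> [1088] -> [1088] -> [-4352]

[0, -1024, -2816, -1536]; [-5376, -3456]; [-2304]; [-2944, -3968]; [-2944, -5760]; [-4352]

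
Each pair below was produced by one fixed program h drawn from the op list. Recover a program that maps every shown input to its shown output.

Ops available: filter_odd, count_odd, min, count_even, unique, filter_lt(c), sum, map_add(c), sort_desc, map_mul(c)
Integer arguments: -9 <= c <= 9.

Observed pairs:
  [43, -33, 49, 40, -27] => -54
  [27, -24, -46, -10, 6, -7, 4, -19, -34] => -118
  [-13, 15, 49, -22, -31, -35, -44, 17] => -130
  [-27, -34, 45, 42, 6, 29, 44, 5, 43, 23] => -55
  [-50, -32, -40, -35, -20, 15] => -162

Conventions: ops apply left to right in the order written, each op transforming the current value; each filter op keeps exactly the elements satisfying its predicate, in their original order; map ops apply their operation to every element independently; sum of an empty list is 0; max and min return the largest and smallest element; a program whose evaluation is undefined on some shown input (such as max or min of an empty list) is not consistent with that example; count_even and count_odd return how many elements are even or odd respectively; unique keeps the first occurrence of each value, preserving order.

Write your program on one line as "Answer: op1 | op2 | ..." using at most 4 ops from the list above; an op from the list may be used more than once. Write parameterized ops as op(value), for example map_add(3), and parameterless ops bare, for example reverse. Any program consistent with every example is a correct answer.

filter_lt(-7) | map_add(3) | sort_desc | sum

Check, running the answer program on each example:
  [43, -33, 49, 40, -27] -> [-33, -27] -> [-30, -24] -> [-24, -30] -> -54
  [27, -24, -46, -10, 6, -7, 4, -19, -34] -> [-24, -46, -10, -19, -34] -> [-21, -43, -7, -16, -31] -> [-7, -16, -21, -31, -43] -> -118
  [-13, 15, 49, -22, -31, -35, -44, 17] -> [-13, -22, -31, -35, -44] -> [-10, -19, -28, -32, -41] -> [-10, -19, -28, -32, -41] -> -130
  [-27, -34, 45, 42, 6, 29, 44, 5, 43, 23] -> [-27, -34] -> [-24, -31] -> [-24, -31] -> -55
  [-50, -32, -40, -35, -20, 15] -> [-50, -32, -40, -35, -20] -> [-47, -29, -37, -32, -17] -> [-17, -29, -32, -37, -47] -> -162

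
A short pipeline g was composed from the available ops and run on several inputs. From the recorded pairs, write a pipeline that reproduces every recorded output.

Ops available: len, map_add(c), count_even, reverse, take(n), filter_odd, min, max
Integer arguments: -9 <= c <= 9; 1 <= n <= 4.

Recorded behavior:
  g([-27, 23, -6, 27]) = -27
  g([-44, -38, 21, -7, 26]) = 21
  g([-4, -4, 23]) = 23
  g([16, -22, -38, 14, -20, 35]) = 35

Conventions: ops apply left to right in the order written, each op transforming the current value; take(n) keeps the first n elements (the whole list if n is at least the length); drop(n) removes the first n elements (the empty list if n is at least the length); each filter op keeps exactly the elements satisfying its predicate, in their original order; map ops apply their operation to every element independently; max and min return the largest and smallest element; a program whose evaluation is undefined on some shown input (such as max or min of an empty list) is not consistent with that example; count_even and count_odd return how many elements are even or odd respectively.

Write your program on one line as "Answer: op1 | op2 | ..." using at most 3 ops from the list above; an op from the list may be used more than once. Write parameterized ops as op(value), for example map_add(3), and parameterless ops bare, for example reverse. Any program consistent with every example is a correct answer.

filter_odd | take(1) | min

Check, running the answer program on each example:
  [-27, 23, -6, 27] -> [-27, 23, 27] -> [-27] -> -27
  [-44, -38, 21, -7, 26] -> [21, -7] -> [21] -> 21
  [-4, -4, 23] -> [23] -> [23] -> 23
  [16, -22, -38, 14, -20, 35] -> [35] -> [35] -> 35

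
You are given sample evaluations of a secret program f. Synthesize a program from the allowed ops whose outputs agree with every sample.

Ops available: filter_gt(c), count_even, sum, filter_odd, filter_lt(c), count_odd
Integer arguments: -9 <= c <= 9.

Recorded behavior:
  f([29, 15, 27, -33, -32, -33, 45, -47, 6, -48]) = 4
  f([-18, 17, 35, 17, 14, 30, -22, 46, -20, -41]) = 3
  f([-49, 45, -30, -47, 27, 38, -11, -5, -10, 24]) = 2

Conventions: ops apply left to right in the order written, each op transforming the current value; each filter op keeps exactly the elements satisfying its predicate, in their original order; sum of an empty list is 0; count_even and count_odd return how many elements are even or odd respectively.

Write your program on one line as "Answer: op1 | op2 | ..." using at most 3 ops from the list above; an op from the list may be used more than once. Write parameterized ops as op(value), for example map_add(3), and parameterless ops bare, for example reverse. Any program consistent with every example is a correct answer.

filter_gt(-3) | count_odd

Check, running the answer program on each example:
  [29, 15, 27, -33, -32, -33, 45, -47, 6, -48] -> [29, 15, 27, 45, 6] -> 4
  [-18, 17, 35, 17, 14, 30, -22, 46, -20, -41] -> [17, 35, 17, 14, 30, 46] -> 3
  [-49, 45, -30, -47, 27, 38, -11, -5, -10, 24] -> [45, 27, 38, 24] -> 2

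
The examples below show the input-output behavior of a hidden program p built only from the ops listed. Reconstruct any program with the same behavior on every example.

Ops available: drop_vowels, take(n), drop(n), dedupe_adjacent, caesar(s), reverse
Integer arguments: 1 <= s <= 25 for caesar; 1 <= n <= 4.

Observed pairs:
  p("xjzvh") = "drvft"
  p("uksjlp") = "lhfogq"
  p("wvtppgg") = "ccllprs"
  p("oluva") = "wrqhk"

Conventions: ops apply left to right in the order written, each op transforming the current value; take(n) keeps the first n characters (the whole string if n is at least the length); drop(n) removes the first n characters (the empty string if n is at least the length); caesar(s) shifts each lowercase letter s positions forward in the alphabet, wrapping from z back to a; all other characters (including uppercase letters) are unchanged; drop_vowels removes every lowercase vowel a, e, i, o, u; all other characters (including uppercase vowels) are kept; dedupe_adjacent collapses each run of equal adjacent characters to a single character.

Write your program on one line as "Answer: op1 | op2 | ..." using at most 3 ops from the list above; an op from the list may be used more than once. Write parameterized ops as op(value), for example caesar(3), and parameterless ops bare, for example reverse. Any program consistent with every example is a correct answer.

reverse | caesar(19) | caesar(3)

Check, running the answer program on each example:
  "xjzvh" -> "hvzjx" -> "aoscq" -> "drvft"
  "uksjlp" -> "pljsku" -> "iecldn" -> "lhfogq"
  "wvtppgg" -> "ggpptvw" -> "zziimop" -> "ccllprs"
  "oluva" -> "avulo" -> "toneh" -> "wrqhk"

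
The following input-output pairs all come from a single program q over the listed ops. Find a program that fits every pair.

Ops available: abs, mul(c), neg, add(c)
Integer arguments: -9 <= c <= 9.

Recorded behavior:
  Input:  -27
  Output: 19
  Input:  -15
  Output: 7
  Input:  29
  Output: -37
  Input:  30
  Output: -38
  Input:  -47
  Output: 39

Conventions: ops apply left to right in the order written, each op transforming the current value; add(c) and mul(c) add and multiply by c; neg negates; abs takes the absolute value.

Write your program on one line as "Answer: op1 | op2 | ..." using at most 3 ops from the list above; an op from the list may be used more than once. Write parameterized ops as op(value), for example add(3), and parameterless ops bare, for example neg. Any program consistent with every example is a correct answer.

add(8) | neg

Check, running the answer program on each example:
  -27 -> -19 -> 19
  -15 -> -7 -> 7
  29 -> 37 -> -37
  30 -> 38 -> -38
  -47 -> -39 -> 39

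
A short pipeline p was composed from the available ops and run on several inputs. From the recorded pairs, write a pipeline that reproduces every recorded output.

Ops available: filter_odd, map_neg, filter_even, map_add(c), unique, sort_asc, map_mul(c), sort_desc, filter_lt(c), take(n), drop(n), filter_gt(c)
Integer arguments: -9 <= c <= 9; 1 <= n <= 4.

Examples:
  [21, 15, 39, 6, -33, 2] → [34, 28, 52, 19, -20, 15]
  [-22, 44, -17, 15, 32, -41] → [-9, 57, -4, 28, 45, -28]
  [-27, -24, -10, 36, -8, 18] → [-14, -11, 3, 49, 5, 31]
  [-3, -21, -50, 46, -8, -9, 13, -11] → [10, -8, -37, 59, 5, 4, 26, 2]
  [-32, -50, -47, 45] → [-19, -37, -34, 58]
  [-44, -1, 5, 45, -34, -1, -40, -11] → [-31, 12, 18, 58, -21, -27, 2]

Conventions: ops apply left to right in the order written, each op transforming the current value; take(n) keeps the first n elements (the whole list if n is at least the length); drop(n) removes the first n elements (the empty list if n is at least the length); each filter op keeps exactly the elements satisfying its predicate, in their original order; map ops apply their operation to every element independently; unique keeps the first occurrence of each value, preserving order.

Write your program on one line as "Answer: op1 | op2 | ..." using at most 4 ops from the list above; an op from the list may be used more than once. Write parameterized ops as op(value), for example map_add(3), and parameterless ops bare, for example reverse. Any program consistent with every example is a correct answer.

unique | map_add(6) | map_add(7)

Check, running the answer program on each example:
  [21, 15, 39, 6, -33, 2] -> [21, 15, 39, 6, -33, 2] -> [27, 21, 45, 12, -27, 8] -> [34, 28, 52, 19, -20, 15]
  [-22, 44, -17, 15, 32, -41] -> [-22, 44, -17, 15, 32, -41] -> [-16, 50, -11, 21, 38, -35] -> [-9, 57, -4, 28, 45, -28]
  [-27, -24, -10, 36, -8, 18] -> [-27, -24, -10, 36, -8, 18] -> [-21, -18, -4, 42, -2, 24] -> [-14, -11, 3, 49, 5, 31]
  [-3, -21, -50, 46, -8, -9, 13, -11] -> [-3, -21, -50, 46, -8, -9, 13, -11] -> [3, -15, -44, 52, -2, -3, 19, -5] -> [10, -8, -37, 59, 5, 4, 26, 2]
  [-32, -50, -47, 45] -> [-32, -50, -47, 45] -> [-26, -44, -41, 51] -> [-19, -37, -34, 58]
  [-44, -1, 5, 45, -34, -1, -40, -11] -> [-44, -1, 5, 45, -34, -40, -11] -> [-38, 5, 11, 51, -28, -34, -5] -> [-31, 12, 18, 58, -21, -27, 2]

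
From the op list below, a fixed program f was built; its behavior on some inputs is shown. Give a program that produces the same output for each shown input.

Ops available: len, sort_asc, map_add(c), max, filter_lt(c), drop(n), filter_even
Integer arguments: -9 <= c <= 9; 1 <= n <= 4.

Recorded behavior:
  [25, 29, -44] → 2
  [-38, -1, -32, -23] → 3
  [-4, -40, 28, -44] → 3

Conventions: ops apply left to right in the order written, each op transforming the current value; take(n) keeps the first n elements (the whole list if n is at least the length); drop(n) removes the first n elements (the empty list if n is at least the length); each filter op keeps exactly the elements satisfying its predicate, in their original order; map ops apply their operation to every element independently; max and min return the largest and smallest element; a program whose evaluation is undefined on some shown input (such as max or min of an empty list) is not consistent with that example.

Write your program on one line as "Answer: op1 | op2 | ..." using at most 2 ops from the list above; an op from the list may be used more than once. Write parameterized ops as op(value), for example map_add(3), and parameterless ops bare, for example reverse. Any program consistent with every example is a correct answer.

drop(1) | len

Check, running the answer program on each example:
  [25, 29, -44] -> [29, -44] -> 2
  [-38, -1, -32, -23] -> [-1, -32, -23] -> 3
  [-4, -40, 28, -44] -> [-40, 28, -44] -> 3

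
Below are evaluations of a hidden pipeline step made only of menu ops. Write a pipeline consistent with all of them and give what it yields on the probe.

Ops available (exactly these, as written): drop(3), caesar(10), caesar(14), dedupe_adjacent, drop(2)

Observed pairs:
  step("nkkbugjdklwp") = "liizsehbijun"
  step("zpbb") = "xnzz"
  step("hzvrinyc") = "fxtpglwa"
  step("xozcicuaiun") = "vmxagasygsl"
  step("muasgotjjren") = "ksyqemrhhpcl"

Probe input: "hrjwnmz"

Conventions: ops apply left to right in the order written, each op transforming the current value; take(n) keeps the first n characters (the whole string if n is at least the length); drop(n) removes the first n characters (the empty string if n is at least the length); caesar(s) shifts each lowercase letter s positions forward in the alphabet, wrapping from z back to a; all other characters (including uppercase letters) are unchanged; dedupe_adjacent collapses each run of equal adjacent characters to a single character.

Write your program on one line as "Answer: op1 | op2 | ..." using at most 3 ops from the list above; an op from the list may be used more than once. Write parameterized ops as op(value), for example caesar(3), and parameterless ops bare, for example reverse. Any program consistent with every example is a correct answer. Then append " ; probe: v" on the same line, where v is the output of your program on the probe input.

caesar(10) | caesar(14) ; probe: "fphulkx"

Check, running the answer program on each example:
  "nkkbugjdklwp" -> "xuuleqtnuvgz" -> "liizsehbijun"
  "zpbb" -> "jzll" -> "xnzz"
  "hzvrinyc" -> "rjfbsxim" -> "fxtpglwa"
  "xozcicuaiun" -> "hyjmsmeksex" -> "vmxagasygsl"
  "muasgotjjren" -> "wekcqydttbox" -> "ksyqemrhhpcl"
  probe: "hrjwnmz" -> "rbtgxwj" -> "fphulkx"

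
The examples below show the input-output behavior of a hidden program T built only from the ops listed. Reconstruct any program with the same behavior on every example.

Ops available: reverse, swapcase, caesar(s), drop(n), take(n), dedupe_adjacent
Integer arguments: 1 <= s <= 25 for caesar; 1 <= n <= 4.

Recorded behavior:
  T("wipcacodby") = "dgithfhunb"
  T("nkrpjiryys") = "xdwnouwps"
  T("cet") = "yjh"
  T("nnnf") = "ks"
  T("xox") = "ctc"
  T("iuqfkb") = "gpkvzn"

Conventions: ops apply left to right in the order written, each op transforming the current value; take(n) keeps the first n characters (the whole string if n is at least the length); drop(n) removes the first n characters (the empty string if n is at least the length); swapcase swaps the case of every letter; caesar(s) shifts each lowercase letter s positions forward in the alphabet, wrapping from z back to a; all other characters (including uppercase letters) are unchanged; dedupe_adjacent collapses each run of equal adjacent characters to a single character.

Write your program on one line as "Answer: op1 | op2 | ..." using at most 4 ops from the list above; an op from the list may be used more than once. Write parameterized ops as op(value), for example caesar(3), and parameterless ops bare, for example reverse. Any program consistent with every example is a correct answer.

caesar(5) | reverse | dedupe_adjacent

Check, running the answer program on each example:
  "wipcacodby" -> "bnuhfhtigd" -> "dgithfhunb" -> "dgithfhunb"
  "nkrpjiryys" -> "spwuonwddx" -> "xddwnouwps" -> "xdwnouwps"
  "cet" -> "hjy" -> "yjh" -> "yjh"
  "nnnf" -> "sssk" -> "ksss" -> "ks"
  "xox" -> "ctc" -> "ctc" -> "ctc"
  "iuqfkb" -> "nzvkpg" -> "gpkvzn" -> "gpkvzn"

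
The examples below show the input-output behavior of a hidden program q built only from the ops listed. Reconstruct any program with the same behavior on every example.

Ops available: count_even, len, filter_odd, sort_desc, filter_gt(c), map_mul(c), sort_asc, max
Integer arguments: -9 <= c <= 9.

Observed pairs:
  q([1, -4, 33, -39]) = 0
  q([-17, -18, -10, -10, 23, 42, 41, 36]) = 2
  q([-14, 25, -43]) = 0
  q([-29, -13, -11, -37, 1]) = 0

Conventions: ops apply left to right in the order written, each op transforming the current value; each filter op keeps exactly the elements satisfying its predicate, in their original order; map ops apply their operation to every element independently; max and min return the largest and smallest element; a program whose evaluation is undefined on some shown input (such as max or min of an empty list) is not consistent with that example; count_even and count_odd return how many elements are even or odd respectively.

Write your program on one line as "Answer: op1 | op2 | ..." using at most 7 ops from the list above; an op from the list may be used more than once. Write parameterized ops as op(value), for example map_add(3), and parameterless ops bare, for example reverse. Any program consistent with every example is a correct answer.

filter_gt(5) | sort_desc | map_mul(-1) | map_mul(7) | sort_desc | count_even

Check, running the answer program on each example:
  [1, -4, 33, -39] -> [33] -> [33] -> [-33] -> [-231] -> [-231] -> 0
  [-17, -18, -10, -10, 23, 42, 41, 36] -> [23, 42, 41, 36] -> [42, 41, 36, 23] -> [-42, -41, -36, -23] -> [-294, -287, -252, -161] -> [-161, -252, -287, -294] -> 2
  [-14, 25, -43] -> [25] -> [25] -> [-25] -> [-175] -> [-175] -> 0
  [-29, -13, -11, -37, 1] -> [] -> [] -> [] -> [] -> [] -> 0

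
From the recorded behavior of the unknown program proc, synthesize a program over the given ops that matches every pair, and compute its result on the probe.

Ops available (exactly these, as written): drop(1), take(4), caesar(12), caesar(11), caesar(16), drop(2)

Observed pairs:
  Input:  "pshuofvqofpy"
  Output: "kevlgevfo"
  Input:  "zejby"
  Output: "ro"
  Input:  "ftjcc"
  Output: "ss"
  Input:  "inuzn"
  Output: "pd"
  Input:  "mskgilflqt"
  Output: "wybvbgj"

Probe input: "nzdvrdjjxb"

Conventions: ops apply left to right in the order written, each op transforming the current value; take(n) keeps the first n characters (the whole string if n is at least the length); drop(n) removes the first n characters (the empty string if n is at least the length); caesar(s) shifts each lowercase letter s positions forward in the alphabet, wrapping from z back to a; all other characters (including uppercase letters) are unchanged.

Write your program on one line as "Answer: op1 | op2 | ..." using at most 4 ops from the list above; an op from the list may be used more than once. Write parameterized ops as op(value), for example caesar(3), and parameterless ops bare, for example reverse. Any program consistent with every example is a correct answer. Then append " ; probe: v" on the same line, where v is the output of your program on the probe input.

caesar(16) | drop(1) | drop(2) ; probe: "lhtzznr"

Check, running the answer program on each example:
  "pshuofvqofpy" -> "fixkevlgevfo" -> "ixkevlgevfo" -> "kevlgevfo"
  "zejby" -> "puzro" -> "uzro" -> "ro"
  "ftjcc" -> "vjzss" -> "jzss" -> "ss"
  "inuzn" -> "ydkpd" -> "dkpd" -> "pd"
  "mskgilflqt" -> "ciawybvbgj" -> "iawybvbgj" -> "wybvbgj"
  probe: "nzdvrdjjxb" -> "dptlhtzznr" -> "ptlhtzznr" -> "lhtzznr"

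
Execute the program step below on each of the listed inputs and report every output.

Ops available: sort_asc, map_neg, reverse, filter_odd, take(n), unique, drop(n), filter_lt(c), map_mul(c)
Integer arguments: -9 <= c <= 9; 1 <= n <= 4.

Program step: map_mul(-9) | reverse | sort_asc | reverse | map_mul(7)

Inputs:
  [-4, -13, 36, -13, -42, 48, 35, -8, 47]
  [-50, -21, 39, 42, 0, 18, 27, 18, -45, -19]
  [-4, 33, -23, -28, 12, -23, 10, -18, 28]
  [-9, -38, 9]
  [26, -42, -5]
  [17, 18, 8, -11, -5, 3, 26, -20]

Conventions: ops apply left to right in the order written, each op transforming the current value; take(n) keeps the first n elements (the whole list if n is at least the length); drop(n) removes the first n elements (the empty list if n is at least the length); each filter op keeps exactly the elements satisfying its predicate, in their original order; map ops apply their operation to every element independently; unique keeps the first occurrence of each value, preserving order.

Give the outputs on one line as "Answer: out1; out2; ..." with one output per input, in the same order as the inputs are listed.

Execution, op by op:
  [-4, -13, 36, -13, -42, 48, 35, -8, 47] -> [36, 117, -324, 117, 378, -432, -315, 72, -423] -> [-423, 72, -315, -432, 378, 117, -324, 117, 36] -> [-432, -423, -324, -315, 36, 72, 117, 117, 378] -> [378, 117, 117, 72, 36, -315, -324, -423, -432] -> [2646, 819, 819, 504, 252, -2205, -2268, -2961, -3024]
  [-50, -21, 39, 42, 0, 18, 27, 18, -45, -19] -> [450, 189, -351, -378, 0, -162, -243, -162, 405, 171] -> [171, 405, -162, -243, -162, 0, -378, -351, 189, 450] -> [-378, -351, -243, -162, -162, 0, 171, 189, 405, 450] -> [450, 405, 189, 171, 0, -162, -162, -243, -351, -378] -> [3150, 2835, 1323, 1197, 0, -1134, -1134, -1701, -2457, -2646]
  [-4, 33, -23, -28, 12, -23, 10, -18, 28] -> [36, -297, 207, 252, -108, 207, -90, 162, -252] -> [-252, 162, -90, 207, -108, 252, 207, -297, 36] -> [-297, -252, -108, -90, 36, 162, 207, 207, 252] -> [252, 207, 207, 162, 36, -90, -108, -252, -297] -> [1764, 1449, 1449, 1134, 252, -630, -756, -1764, -2079]
  [-9, -38, 9] -> [81, 342, -81] -> [-81, 342, 81] -> [-81, 81, 342] -> [342, 81, -81] -> [2394, 567, -567]
  [26, -42, -5] -> [-234, 378, 45] -> [45, 378, -234] -> [-234, 45, 378] -> [378, 45, -234] -> [2646, 315, -1638]
  [17, 18, 8, -11, -5, 3, 26, -20] -> [-153, -162, -72, 99, 45, -27, -234, 180] -> [180, -234, -27, 45, 99, -72, -162, -153] -> [-234, -162, -153, -72, -27, 45, 99, 180] -> [180, 99, 45, -27, -72, -153, -162, -234] -> [1260, 693, 315, -189, -504, -1071, -1134, -1638]

[2646, 819, 819, 504, 252, -2205, -2268, -2961, -3024]; [3150, 2835, 1323, 1197, 0, -1134, -1134, -1701, -2457, -2646]; [1764, 1449, 1449, 1134, 252, -630, -756, -1764, -2079]; [2394, 567, -567]; [2646, 315, -1638]; [1260, 693, 315, -189, -504, -1071, -1134, -1638]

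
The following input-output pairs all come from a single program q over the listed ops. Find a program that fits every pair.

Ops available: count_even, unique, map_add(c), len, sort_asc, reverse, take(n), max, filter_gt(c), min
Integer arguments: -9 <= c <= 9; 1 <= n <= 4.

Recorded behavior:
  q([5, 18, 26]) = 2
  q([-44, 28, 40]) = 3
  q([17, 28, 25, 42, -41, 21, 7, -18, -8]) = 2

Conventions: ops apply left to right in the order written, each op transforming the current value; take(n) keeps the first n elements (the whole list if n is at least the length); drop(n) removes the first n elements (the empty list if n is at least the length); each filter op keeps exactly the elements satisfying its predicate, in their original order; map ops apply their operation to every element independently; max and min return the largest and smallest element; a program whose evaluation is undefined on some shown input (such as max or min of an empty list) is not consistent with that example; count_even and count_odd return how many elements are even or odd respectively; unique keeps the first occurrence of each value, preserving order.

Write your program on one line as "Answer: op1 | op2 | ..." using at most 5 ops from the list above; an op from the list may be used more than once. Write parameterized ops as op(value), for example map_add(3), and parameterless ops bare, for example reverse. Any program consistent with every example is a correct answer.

reverse | sort_asc | take(3) | count_even

Check, running the answer program on each example:
  [5, 18, 26] -> [26, 18, 5] -> [5, 18, 26] -> [5, 18, 26] -> 2
  [-44, 28, 40] -> [40, 28, -44] -> [-44, 28, 40] -> [-44, 28, 40] -> 3
  [17, 28, 25, 42, -41, 21, 7, -18, -8] -> [-8, -18, 7, 21, -41, 42, 25, 28, 17] -> [-41, -18, -8, 7, 17, 21, 25, 28, 42] -> [-41, -18, -8] -> 2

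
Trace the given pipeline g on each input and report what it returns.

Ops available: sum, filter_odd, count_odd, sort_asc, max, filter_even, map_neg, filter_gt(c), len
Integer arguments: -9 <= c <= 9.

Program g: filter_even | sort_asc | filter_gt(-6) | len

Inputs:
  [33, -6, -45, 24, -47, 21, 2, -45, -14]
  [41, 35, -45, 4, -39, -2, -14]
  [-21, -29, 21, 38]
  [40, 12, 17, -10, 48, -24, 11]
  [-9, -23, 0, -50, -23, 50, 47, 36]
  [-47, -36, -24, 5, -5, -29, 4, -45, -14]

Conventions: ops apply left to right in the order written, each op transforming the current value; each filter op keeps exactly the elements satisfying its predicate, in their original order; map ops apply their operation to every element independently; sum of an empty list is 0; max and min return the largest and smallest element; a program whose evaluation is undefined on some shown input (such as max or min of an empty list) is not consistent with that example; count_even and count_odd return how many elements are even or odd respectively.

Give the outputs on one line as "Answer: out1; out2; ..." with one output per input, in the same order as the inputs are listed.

Execution, op by op:
  [33, -6, -45, 24, -47, 21, 2, -45, -14] -> [-6, 24, 2, -14] -> [-14, -6, 2, 24] -> [2, 24] -> 2
  [41, 35, -45, 4, -39, -2, -14] -> [4, -2, -14] -> [-14, -2, 4] -> [-2, 4] -> 2
  [-21, -29, 21, 38] -> [38] -> [38] -> [38] -> 1
  [40, 12, 17, -10, 48, -24, 11] -> [40, 12, -10, 48, -24] -> [-24, -10, 12, 40, 48] -> [12, 40, 48] -> 3
  [-9, -23, 0, -50, -23, 50, 47, 36] -> [0, -50, 50, 36] -> [-50, 0, 36, 50] -> [0, 36, 50] -> 3
  [-47, -36, -24, 5, -5, -29, 4, -45, -14] -> [-36, -24, 4, -14] -> [-36, -24, -14, 4] -> [4] -> 1

2; 2; 1; 3; 3; 1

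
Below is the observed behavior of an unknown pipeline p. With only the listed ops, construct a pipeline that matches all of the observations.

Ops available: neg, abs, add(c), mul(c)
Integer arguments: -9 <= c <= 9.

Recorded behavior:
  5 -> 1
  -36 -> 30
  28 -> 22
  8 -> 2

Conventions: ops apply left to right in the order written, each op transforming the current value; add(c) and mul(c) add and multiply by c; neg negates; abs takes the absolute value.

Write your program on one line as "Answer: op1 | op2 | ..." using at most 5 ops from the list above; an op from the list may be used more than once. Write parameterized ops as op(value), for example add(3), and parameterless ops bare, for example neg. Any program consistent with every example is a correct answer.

abs | add(-4) | add(1) | add(-3) | abs

Check, running the answer program on each example:
  5 -> 5 -> 1 -> 2 -> -1 -> 1
  -36 -> 36 -> 32 -> 33 -> 30 -> 30
  28 -> 28 -> 24 -> 25 -> 22 -> 22
  8 -> 8 -> 4 -> 5 -> 2 -> 2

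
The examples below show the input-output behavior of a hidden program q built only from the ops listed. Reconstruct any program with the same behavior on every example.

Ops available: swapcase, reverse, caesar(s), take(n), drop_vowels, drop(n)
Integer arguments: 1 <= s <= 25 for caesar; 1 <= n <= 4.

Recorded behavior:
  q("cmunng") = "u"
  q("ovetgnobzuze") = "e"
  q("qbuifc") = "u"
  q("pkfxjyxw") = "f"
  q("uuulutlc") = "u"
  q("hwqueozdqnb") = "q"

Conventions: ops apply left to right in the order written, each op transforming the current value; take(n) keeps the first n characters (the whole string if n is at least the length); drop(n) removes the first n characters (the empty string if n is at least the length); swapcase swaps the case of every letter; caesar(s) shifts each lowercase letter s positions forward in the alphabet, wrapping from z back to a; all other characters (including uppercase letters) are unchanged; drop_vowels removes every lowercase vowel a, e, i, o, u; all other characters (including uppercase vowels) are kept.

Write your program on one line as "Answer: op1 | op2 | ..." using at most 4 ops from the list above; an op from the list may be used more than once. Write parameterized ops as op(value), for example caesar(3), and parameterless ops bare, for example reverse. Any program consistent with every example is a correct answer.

take(4) | drop(2) | take(1)

Check, running the answer program on each example:
  "cmunng" -> "cmun" -> "un" -> "u"
  "ovetgnobzuze" -> "ovet" -> "et" -> "e"
  "qbuifc" -> "qbui" -> "ui" -> "u"
  "pkfxjyxw" -> "pkfx" -> "fx" -> "f"
  "uuulutlc" -> "uuul" -> "ul" -> "u"
  "hwqueozdqnb" -> "hwqu" -> "qu" -> "q"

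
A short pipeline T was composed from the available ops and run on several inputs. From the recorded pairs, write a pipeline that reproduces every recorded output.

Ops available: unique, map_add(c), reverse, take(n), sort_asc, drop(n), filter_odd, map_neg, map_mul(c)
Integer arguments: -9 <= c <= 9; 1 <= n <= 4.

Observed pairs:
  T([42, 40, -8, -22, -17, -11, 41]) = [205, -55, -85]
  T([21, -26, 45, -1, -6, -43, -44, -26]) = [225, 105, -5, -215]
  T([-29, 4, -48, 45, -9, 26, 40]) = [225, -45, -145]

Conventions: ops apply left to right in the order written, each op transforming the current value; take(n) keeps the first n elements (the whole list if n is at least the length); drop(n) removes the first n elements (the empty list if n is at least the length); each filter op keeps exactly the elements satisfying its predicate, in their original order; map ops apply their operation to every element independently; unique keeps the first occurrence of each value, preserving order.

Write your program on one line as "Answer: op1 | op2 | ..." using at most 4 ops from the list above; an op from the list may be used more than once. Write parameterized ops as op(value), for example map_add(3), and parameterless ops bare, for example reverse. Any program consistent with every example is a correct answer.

map_mul(-5) | sort_asc | filter_odd | map_neg

Check, running the answer program on each example:
  [42, 40, -8, -22, -17, -11, 41] -> [-210, -200, 40, 110, 85, 55, -205] -> [-210, -205, -200, 40, 55, 85, 110] -> [-205, 55, 85] -> [205, -55, -85]
  [21, -26, 45, -1, -6, -43, -44, -26] -> [-105, 130, -225, 5, 30, 215, 220, 130] -> [-225, -105, 5, 30, 130, 130, 215, 220] -> [-225, -105, 5, 215] -> [225, 105, -5, -215]
  [-29, 4, -48, 45, -9, 26, 40] -> [145, -20, 240, -225, 45, -130, -200] -> [-225, -200, -130, -20, 45, 145, 240] -> [-225, 45, 145] -> [225, -45, -145]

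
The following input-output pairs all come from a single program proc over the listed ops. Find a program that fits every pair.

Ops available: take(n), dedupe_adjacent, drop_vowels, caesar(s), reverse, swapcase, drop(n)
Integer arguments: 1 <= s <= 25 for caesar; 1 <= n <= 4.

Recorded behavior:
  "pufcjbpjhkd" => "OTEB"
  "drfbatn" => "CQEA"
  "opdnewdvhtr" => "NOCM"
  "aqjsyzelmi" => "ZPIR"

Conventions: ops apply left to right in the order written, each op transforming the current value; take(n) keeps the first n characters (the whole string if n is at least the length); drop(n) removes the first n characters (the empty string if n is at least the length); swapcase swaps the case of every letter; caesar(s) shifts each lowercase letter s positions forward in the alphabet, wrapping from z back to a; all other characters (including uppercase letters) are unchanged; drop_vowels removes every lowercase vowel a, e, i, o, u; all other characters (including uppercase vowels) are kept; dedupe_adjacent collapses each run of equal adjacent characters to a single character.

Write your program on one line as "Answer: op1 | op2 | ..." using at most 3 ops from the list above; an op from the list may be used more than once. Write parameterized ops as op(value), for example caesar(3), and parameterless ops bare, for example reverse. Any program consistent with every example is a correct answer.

caesar(25) | swapcase | take(4)

Check, running the answer program on each example:
  "pufcjbpjhkd" -> "otebiaoigjc" -> "OTEBIAOIGJC" -> "OTEB"
  "drfbatn" -> "cqeazsm" -> "CQEAZSM" -> "CQEA"
  "opdnewdvhtr" -> "nocmdvcugsq" -> "NOCMDVCUGSQ" -> "NOCM"
  "aqjsyzelmi" -> "zpirxydklh" -> "ZPIRXYDKLH" -> "ZPIR"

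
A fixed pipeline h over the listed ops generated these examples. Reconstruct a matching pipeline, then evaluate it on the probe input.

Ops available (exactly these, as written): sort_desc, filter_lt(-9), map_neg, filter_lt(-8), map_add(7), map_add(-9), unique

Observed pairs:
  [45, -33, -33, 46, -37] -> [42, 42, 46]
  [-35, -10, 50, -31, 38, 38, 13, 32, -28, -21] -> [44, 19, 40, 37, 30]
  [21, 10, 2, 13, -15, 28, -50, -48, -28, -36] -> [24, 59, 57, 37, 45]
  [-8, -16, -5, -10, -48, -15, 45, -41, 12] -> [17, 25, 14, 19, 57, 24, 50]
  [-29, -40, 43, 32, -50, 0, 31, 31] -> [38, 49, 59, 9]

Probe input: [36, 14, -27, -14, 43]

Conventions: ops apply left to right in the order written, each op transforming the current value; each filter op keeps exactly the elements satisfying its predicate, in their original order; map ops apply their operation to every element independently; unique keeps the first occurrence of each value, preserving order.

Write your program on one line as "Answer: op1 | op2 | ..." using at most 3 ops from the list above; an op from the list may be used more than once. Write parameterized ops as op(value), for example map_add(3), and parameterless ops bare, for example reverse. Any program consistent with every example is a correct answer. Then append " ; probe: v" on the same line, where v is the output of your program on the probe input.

map_add(-9) | filter_lt(-8) | map_neg ; probe: [36, 23]

Check, running the answer program on each example:
  [45, -33, -33, 46, -37] -> [36, -42, -42, 37, -46] -> [-42, -42, -46] -> [42, 42, 46]
  [-35, -10, 50, -31, 38, 38, 13, 32, -28, -21] -> [-44, -19, 41, -40, 29, 29, 4, 23, -37, -30] -> [-44, -19, -40, -37, -30] -> [44, 19, 40, 37, 30]
  [21, 10, 2, 13, -15, 28, -50, -48, -28, -36] -> [12, 1, -7, 4, -24, 19, -59, -57, -37, -45] -> [-24, -59, -57, -37, -45] -> [24, 59, 57, 37, 45]
  [-8, -16, -5, -10, -48, -15, 45, -41, 12] -> [-17, -25, -14, -19, -57, -24, 36, -50, 3] -> [-17, -25, -14, -19, -57, -24, -50] -> [17, 25, 14, 19, 57, 24, 50]
  [-29, -40, 43, 32, -50, 0, 31, 31] -> [-38, -49, 34, 23, -59, -9, 22, 22] -> [-38, -49, -59, -9] -> [38, 49, 59, 9]
  probe: [36, 14, -27, -14, 43] -> [27, 5, -36, -23, 34] -> [-36, -23] -> [36, 23]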